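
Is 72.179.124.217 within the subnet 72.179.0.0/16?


Subnet network: 72.179.0.0
Test IP AND mask: 72.179.0.0
Yes, 72.179.124.217 is in 72.179.0.0/16


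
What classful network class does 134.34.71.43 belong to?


First octet: 134
Binary: 10000110
10xxxxxx -> Class B (128-191)
Class B, default mask 255.255.0.0 (/16)


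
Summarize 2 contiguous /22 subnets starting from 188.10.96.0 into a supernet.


Original prefix: /22
Number of subnets: 2 = 2^1
New prefix = 22 - 1 = 21
Supernet: 188.10.96.0/21


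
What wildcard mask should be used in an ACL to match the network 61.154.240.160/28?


Subnet mask: 255.255.255.240
Wildcard = 255.255.255.255 - subnet mask
255 - 255 = 0
255 - 255 = 0
255 - 255 = 0
255 - 240 = 15
Wildcard: 0.0.0.15


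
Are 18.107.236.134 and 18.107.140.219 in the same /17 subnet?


Mask: 255.255.128.0
18.107.236.134 AND mask = 18.107.128.0
18.107.140.219 AND mask = 18.107.128.0
Yes, same subnet (18.107.128.0)


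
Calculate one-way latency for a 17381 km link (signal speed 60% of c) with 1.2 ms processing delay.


Speed = 0.6 * 3e5 km/s = 180000 km/s
Propagation delay = 17381 / 180000 = 0.0966 s = 96.5611 ms
Processing delay = 1.2 ms
Total one-way latency = 97.7611 ms


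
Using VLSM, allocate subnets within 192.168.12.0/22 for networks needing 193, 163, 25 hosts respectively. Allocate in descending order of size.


193 hosts -> /24 (254 usable): 192.168.12.0/24
163 hosts -> /24 (254 usable): 192.168.13.0/24
25 hosts -> /27 (30 usable): 192.168.14.0/27
Allocation: 192.168.12.0/24 (193 hosts, 254 usable); 192.168.13.0/24 (163 hosts, 254 usable); 192.168.14.0/27 (25 hosts, 30 usable)


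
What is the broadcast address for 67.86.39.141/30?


Network: 67.86.39.140/30
Host bits = 2
Set all host bits to 1:
Broadcast: 67.86.39.143


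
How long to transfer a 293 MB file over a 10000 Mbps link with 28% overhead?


Effective throughput = 10000 * (1 - 28/100) = 7200 Mbps
File size in Mb = 293 * 8 = 2344 Mb
Time = 2344 / 7200
Time = 0.3256 seconds


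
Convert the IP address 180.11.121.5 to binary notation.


180 = 10110100
11 = 00001011
121 = 01111001
5 = 00000101
Binary: 10110100.00001011.01111001.00000101


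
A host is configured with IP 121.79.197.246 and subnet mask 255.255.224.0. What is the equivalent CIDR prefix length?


Binary: 11111111.11111111.11100000.00000000
Count leading 1s
Prefix: /19


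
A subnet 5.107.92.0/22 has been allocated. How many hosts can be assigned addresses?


Host bits = 32 - 22 = 10
Total addresses = 2^10 = 1024
Usable = total - 2 (network and broadcast)
Usable hosts: 1022


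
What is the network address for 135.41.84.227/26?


IP:   10000111.00101001.01010100.11100011
Mask: 11111111.11111111.11111111.11000000
AND operation:
Net:  10000111.00101001.01010100.11000000
Network: 135.41.84.192/26


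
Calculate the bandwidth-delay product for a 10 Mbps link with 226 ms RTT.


BDP = bandwidth * RTT
= 10 Mbps * 226 ms
= 10 * 1e6 * 226 / 1000 bits
= 2260000 bits
= 282500 bytes
= 275.8789 KB
BDP = 2260000 bits (282500 bytes)


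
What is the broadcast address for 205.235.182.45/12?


Network: 205.224.0.0/12
Host bits = 20
Set all host bits to 1:
Broadcast: 205.239.255.255


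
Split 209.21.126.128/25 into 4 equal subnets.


New prefix = 25 + 2 = 27
Each subnet has 32 addresses
  209.21.126.128/27
  209.21.126.160/27
  209.21.126.192/27
  209.21.126.224/27
Subnets: 209.21.126.128/27, 209.21.126.160/27, 209.21.126.192/27, 209.21.126.224/27


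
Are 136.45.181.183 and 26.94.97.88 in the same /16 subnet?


Mask: 255.255.0.0
136.45.181.183 AND mask = 136.45.0.0
26.94.97.88 AND mask = 26.94.0.0
No, different subnets (136.45.0.0 vs 26.94.0.0)


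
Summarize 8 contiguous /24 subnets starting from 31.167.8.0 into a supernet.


Original prefix: /24
Number of subnets: 8 = 2^3
New prefix = 24 - 3 = 21
Supernet: 31.167.8.0/21


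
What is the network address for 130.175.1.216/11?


IP:   10000010.10101111.00000001.11011000
Mask: 11111111.11100000.00000000.00000000
AND operation:
Net:  10000010.10100000.00000000.00000000
Network: 130.160.0.0/11


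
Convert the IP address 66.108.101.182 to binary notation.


66 = 01000010
108 = 01101100
101 = 01100101
182 = 10110110
Binary: 01000010.01101100.01100101.10110110


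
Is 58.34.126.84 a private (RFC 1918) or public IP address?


RFC 1918 private ranges:
  10.0.0.0/8 (10.0.0.0 - 10.255.255.255)
  172.16.0.0/12 (172.16.0.0 - 172.31.255.255)
  192.168.0.0/16 (192.168.0.0 - 192.168.255.255)
Public (not in any RFC 1918 range)


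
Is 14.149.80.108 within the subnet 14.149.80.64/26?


Subnet network: 14.149.80.64
Test IP AND mask: 14.149.80.64
Yes, 14.149.80.108 is in 14.149.80.64/26


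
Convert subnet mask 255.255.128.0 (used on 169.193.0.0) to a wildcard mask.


Subnet mask: 255.255.128.0
Wildcard = 255.255.255.255 - subnet mask
255 - 255 = 0
255 - 255 = 0
255 - 128 = 127
255 - 0 = 255
Wildcard: 0.0.127.255


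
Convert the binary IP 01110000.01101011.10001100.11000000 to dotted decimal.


01110000 = 112
01101011 = 107
10001100 = 140
11000000 = 192
IP: 112.107.140.192


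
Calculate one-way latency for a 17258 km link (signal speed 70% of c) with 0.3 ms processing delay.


Speed = 0.7 * 3e5 km/s = 210000 km/s
Propagation delay = 17258 / 210000 = 0.0822 s = 82.181 ms
Processing delay = 0.3 ms
Total one-way latency = 82.481 ms


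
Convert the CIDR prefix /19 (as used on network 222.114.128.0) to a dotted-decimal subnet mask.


/19 means 19 network bits, 13 host bits
Binary: 11111111111111111110000000000000
Mask: 255.255.224.0


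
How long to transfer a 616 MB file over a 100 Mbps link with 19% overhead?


Effective throughput = 100 * (1 - 19/100) = 81 Mbps
File size in Mb = 616 * 8 = 4928 Mb
Time = 4928 / 81
Time = 60.8395 seconds


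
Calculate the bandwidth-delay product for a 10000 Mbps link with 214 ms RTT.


BDP = bandwidth * RTT
= 10000 Mbps * 214 ms
= 10000 * 1e6 * 214 / 1000 bits
= 2140000000 bits
= 267500000 bytes
= 261230.4688 KB
BDP = 2140000000 bits (267500000 bytes)


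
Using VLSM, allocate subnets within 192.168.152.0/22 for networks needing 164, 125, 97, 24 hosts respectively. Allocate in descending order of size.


164 hosts -> /24 (254 usable): 192.168.152.0/24
125 hosts -> /25 (126 usable): 192.168.153.0/25
97 hosts -> /25 (126 usable): 192.168.153.128/25
24 hosts -> /27 (30 usable): 192.168.154.0/27
Allocation: 192.168.152.0/24 (164 hosts, 254 usable); 192.168.153.0/25 (125 hosts, 126 usable); 192.168.153.128/25 (97 hosts, 126 usable); 192.168.154.0/27 (24 hosts, 30 usable)


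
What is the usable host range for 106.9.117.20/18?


Network: 106.9.64.0
Broadcast: 106.9.127.255
First usable = network + 1
Last usable = broadcast - 1
Range: 106.9.64.1 to 106.9.127.254


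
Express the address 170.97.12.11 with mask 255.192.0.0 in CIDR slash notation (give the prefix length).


Binary: 11111111.11000000.00000000.00000000
Count leading 1s
Prefix: /10


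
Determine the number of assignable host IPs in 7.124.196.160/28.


Host bits = 32 - 28 = 4
Total addresses = 2^4 = 16
Usable = total - 2 (network and broadcast)
Usable hosts: 14


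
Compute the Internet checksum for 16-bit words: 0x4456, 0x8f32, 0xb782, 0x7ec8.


Sum all words (with carry folding):
+ 0x4456 = 0x4456
+ 0x8f32 = 0xd388
+ 0xb782 = 0x8b0b
+ 0x7ec8 = 0x09d4
One's complement: ~0x09d4
Checksum = 0xf62b


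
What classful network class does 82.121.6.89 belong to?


First octet: 82
Binary: 01010010
0xxxxxxx -> Class A (1-126)
Class A, default mask 255.0.0.0 (/8)


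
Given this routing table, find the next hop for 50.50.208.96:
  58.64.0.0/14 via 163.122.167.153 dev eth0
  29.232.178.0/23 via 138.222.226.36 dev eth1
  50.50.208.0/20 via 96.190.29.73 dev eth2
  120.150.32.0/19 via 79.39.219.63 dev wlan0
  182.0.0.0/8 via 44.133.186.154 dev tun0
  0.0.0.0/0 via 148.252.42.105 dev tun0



Longest prefix match for 50.50.208.96:
  /14 58.64.0.0: no
  /23 29.232.178.0: no
  /20 50.50.208.0: MATCH
  /19 120.150.32.0: no
  /8 182.0.0.0: no
  /0 0.0.0.0: MATCH
Selected: next-hop 96.190.29.73 via eth2 (matched /20)


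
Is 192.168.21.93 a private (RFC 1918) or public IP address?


RFC 1918 private ranges:
  10.0.0.0/8 (10.0.0.0 - 10.255.255.255)
  172.16.0.0/12 (172.16.0.0 - 172.31.255.255)
  192.168.0.0/16 (192.168.0.0 - 192.168.255.255)
Private (in 192.168.0.0/16)


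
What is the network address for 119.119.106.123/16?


IP:   01110111.01110111.01101010.01111011
Mask: 11111111.11111111.00000000.00000000
AND operation:
Net:  01110111.01110111.00000000.00000000
Network: 119.119.0.0/16


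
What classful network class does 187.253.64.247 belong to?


First octet: 187
Binary: 10111011
10xxxxxx -> Class B (128-191)
Class B, default mask 255.255.0.0 (/16)


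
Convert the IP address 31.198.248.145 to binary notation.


31 = 00011111
198 = 11000110
248 = 11111000
145 = 10010001
Binary: 00011111.11000110.11111000.10010001


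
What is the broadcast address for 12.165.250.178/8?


Network: 12.0.0.0/8
Host bits = 24
Set all host bits to 1:
Broadcast: 12.255.255.255


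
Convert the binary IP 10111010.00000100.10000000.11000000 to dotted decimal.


10111010 = 186
00000100 = 4
10000000 = 128
11000000 = 192
IP: 186.4.128.192


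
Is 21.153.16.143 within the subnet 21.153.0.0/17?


Subnet network: 21.153.0.0
Test IP AND mask: 21.153.0.0
Yes, 21.153.16.143 is in 21.153.0.0/17


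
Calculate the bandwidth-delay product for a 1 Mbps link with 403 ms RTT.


BDP = bandwidth * RTT
= 1 Mbps * 403 ms
= 1 * 1e6 * 403 / 1000 bits
= 403000 bits
= 50375 bytes
= 49.1943 KB
BDP = 403000 bits (50375 bytes)


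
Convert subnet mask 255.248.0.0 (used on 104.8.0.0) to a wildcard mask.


Subnet mask: 255.248.0.0
Wildcard = 255.255.255.255 - subnet mask
255 - 255 = 0
255 - 248 = 7
255 - 0 = 255
255 - 0 = 255
Wildcard: 0.7.255.255


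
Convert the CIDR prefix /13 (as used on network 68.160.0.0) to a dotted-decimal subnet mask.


/13 means 13 network bits, 19 host bits
Binary: 11111111111110000000000000000000
Mask: 255.248.0.0


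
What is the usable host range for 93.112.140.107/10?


Network: 93.64.0.0
Broadcast: 93.127.255.255
First usable = network + 1
Last usable = broadcast - 1
Range: 93.64.0.1 to 93.127.255.254


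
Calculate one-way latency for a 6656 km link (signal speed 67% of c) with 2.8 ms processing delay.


Speed = 0.67 * 3e5 km/s = 201000 km/s
Propagation delay = 6656 / 201000 = 0.0331 s = 33.1144 ms
Processing delay = 2.8 ms
Total one-way latency = 35.9144 ms


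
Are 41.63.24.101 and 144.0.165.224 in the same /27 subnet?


Mask: 255.255.255.224
41.63.24.101 AND mask = 41.63.24.96
144.0.165.224 AND mask = 144.0.165.224
No, different subnets (41.63.24.96 vs 144.0.165.224)


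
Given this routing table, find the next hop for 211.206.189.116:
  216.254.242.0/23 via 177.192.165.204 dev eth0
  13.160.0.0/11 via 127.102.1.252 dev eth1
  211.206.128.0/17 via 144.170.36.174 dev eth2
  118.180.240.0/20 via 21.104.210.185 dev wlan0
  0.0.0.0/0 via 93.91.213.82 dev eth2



Longest prefix match for 211.206.189.116:
  /23 216.254.242.0: no
  /11 13.160.0.0: no
  /17 211.206.128.0: MATCH
  /20 118.180.240.0: no
  /0 0.0.0.0: MATCH
Selected: next-hop 144.170.36.174 via eth2 (matched /17)


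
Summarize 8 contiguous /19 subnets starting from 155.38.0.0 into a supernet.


Original prefix: /19
Number of subnets: 8 = 2^3
New prefix = 19 - 3 = 16
Supernet: 155.38.0.0/16


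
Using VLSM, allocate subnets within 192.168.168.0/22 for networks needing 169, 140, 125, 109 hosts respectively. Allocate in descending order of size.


169 hosts -> /24 (254 usable): 192.168.168.0/24
140 hosts -> /24 (254 usable): 192.168.169.0/24
125 hosts -> /25 (126 usable): 192.168.170.0/25
109 hosts -> /25 (126 usable): 192.168.170.128/25
Allocation: 192.168.168.0/24 (169 hosts, 254 usable); 192.168.169.0/24 (140 hosts, 254 usable); 192.168.170.0/25 (125 hosts, 126 usable); 192.168.170.128/25 (109 hosts, 126 usable)


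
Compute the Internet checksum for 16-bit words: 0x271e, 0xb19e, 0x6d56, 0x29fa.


Sum all words (with carry folding):
+ 0x271e = 0x271e
+ 0xb19e = 0xd8bc
+ 0x6d56 = 0x4613
+ 0x29fa = 0x700d
One's complement: ~0x700d
Checksum = 0x8ff2


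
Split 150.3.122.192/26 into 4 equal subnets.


New prefix = 26 + 2 = 28
Each subnet has 16 addresses
  150.3.122.192/28
  150.3.122.208/28
  150.3.122.224/28
  150.3.122.240/28
Subnets: 150.3.122.192/28, 150.3.122.208/28, 150.3.122.224/28, 150.3.122.240/28


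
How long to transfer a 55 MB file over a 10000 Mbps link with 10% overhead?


Effective throughput = 10000 * (1 - 10/100) = 9000 Mbps
File size in Mb = 55 * 8 = 440 Mb
Time = 440 / 9000
Time = 0.0489 seconds


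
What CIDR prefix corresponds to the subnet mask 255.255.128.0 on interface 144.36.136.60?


Binary: 11111111.11111111.10000000.00000000
Count leading 1s
Prefix: /17


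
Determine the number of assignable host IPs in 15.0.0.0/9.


Host bits = 32 - 9 = 23
Total addresses = 2^23 = 8388608
Usable = total - 2 (network and broadcast)
Usable hosts: 8388606


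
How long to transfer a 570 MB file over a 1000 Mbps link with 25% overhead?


Effective throughput = 1000 * (1 - 25/100) = 750 Mbps
File size in Mb = 570 * 8 = 4560 Mb
Time = 4560 / 750
Time = 6.08 seconds


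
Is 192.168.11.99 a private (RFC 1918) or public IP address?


RFC 1918 private ranges:
  10.0.0.0/8 (10.0.0.0 - 10.255.255.255)
  172.16.0.0/12 (172.16.0.0 - 172.31.255.255)
  192.168.0.0/16 (192.168.0.0 - 192.168.255.255)
Private (in 192.168.0.0/16)


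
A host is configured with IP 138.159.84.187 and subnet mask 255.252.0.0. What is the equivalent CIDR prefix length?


Binary: 11111111.11111100.00000000.00000000
Count leading 1s
Prefix: /14


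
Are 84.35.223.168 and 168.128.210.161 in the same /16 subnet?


Mask: 255.255.0.0
84.35.223.168 AND mask = 84.35.0.0
168.128.210.161 AND mask = 168.128.0.0
No, different subnets (84.35.0.0 vs 168.128.0.0)


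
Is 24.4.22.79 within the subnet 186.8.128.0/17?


Subnet network: 186.8.128.0
Test IP AND mask: 24.4.0.0
No, 24.4.22.79 is not in 186.8.128.0/17


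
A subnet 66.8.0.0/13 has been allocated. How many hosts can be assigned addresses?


Host bits = 32 - 13 = 19
Total addresses = 2^19 = 524288
Usable = total - 2 (network and broadcast)
Usable hosts: 524286


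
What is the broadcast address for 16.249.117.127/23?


Network: 16.249.116.0/23
Host bits = 9
Set all host bits to 1:
Broadcast: 16.249.117.255


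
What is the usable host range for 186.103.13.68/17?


Network: 186.103.0.0
Broadcast: 186.103.127.255
First usable = network + 1
Last usable = broadcast - 1
Range: 186.103.0.1 to 186.103.127.254


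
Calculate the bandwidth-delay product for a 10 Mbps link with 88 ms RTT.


BDP = bandwidth * RTT
= 10 Mbps * 88 ms
= 10 * 1e6 * 88 / 1000 bits
= 880000 bits
= 110000 bytes
= 107.4219 KB
BDP = 880000 bits (110000 bytes)


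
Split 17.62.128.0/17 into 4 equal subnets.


New prefix = 17 + 2 = 19
Each subnet has 8192 addresses
  17.62.128.0/19
  17.62.160.0/19
  17.62.192.0/19
  17.62.224.0/19
Subnets: 17.62.128.0/19, 17.62.160.0/19, 17.62.192.0/19, 17.62.224.0/19


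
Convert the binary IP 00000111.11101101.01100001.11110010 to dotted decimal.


00000111 = 7
11101101 = 237
01100001 = 97
11110010 = 242
IP: 7.237.97.242


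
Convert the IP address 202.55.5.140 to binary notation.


202 = 11001010
55 = 00110111
5 = 00000101
140 = 10001100
Binary: 11001010.00110111.00000101.10001100


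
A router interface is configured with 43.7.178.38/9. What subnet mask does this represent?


/9 means 9 network bits, 23 host bits
Binary: 11111111100000000000000000000000
Mask: 255.128.0.0


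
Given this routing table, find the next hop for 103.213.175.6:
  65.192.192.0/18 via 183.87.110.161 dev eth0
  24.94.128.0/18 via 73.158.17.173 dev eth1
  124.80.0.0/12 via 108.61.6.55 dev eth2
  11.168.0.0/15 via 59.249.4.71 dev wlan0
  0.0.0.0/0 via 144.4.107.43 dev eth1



Longest prefix match for 103.213.175.6:
  /18 65.192.192.0: no
  /18 24.94.128.0: no
  /12 124.80.0.0: no
  /15 11.168.0.0: no
  /0 0.0.0.0: MATCH
Selected: next-hop 144.4.107.43 via eth1 (matched /0)


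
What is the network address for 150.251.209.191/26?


IP:   10010110.11111011.11010001.10111111
Mask: 11111111.11111111.11111111.11000000
AND operation:
Net:  10010110.11111011.11010001.10000000
Network: 150.251.209.128/26


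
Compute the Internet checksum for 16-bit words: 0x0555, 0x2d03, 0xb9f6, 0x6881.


Sum all words (with carry folding):
+ 0x0555 = 0x0555
+ 0x2d03 = 0x3258
+ 0xb9f6 = 0xec4e
+ 0x6881 = 0x54d0
One's complement: ~0x54d0
Checksum = 0xab2f


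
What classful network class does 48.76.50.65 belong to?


First octet: 48
Binary: 00110000
0xxxxxxx -> Class A (1-126)
Class A, default mask 255.0.0.0 (/8)


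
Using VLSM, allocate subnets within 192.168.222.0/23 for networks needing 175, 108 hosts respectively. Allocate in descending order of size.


175 hosts -> /24 (254 usable): 192.168.222.0/24
108 hosts -> /25 (126 usable): 192.168.223.0/25
Allocation: 192.168.222.0/24 (175 hosts, 254 usable); 192.168.223.0/25 (108 hosts, 126 usable)


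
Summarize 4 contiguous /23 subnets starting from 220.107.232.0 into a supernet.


Original prefix: /23
Number of subnets: 4 = 2^2
New prefix = 23 - 2 = 21
Supernet: 220.107.232.0/21


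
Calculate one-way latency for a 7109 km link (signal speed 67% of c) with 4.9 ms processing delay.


Speed = 0.67 * 3e5 km/s = 201000 km/s
Propagation delay = 7109 / 201000 = 0.0354 s = 35.3682 ms
Processing delay = 4.9 ms
Total one-way latency = 40.2682 ms


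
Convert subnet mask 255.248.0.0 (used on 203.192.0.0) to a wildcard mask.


Subnet mask: 255.248.0.0
Wildcard = 255.255.255.255 - subnet mask
255 - 255 = 0
255 - 248 = 7
255 - 0 = 255
255 - 0 = 255
Wildcard: 0.7.255.255


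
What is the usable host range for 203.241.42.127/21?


Network: 203.241.40.0
Broadcast: 203.241.47.255
First usable = network + 1
Last usable = broadcast - 1
Range: 203.241.40.1 to 203.241.47.254


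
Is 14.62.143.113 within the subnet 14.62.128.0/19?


Subnet network: 14.62.128.0
Test IP AND mask: 14.62.128.0
Yes, 14.62.143.113 is in 14.62.128.0/19


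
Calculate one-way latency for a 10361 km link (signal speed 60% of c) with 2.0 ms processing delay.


Speed = 0.6 * 3e5 km/s = 180000 km/s
Propagation delay = 10361 / 180000 = 0.0576 s = 57.5611 ms
Processing delay = 2.0 ms
Total one-way latency = 59.5611 ms


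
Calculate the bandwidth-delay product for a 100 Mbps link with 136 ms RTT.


BDP = bandwidth * RTT
= 100 Mbps * 136 ms
= 100 * 1e6 * 136 / 1000 bits
= 13600000 bits
= 1700000 bytes
= 1660.1562 KB
BDP = 13600000 bits (1700000 bytes)


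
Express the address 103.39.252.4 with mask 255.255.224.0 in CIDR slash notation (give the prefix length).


Binary: 11111111.11111111.11100000.00000000
Count leading 1s
Prefix: /19


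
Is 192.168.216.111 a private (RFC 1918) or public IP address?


RFC 1918 private ranges:
  10.0.0.0/8 (10.0.0.0 - 10.255.255.255)
  172.16.0.0/12 (172.16.0.0 - 172.31.255.255)
  192.168.0.0/16 (192.168.0.0 - 192.168.255.255)
Private (in 192.168.0.0/16)


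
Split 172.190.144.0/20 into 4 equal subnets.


New prefix = 20 + 2 = 22
Each subnet has 1024 addresses
  172.190.144.0/22
  172.190.148.0/22
  172.190.152.0/22
  172.190.156.0/22
Subnets: 172.190.144.0/22, 172.190.148.0/22, 172.190.152.0/22, 172.190.156.0/22


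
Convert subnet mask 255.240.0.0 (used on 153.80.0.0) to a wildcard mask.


Subnet mask: 255.240.0.0
Wildcard = 255.255.255.255 - subnet mask
255 - 255 = 0
255 - 240 = 15
255 - 0 = 255
255 - 0 = 255
Wildcard: 0.15.255.255


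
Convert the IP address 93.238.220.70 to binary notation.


93 = 01011101
238 = 11101110
220 = 11011100
70 = 01000110
Binary: 01011101.11101110.11011100.01000110


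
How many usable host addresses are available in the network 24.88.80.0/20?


Host bits = 32 - 20 = 12
Total addresses = 2^12 = 4096
Usable = total - 2 (network and broadcast)
Usable hosts: 4094


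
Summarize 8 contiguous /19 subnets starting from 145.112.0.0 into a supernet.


Original prefix: /19
Number of subnets: 8 = 2^3
New prefix = 19 - 3 = 16
Supernet: 145.112.0.0/16


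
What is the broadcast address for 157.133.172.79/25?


Network: 157.133.172.0/25
Host bits = 7
Set all host bits to 1:
Broadcast: 157.133.172.127


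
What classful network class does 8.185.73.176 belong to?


First octet: 8
Binary: 00001000
0xxxxxxx -> Class A (1-126)
Class A, default mask 255.0.0.0 (/8)


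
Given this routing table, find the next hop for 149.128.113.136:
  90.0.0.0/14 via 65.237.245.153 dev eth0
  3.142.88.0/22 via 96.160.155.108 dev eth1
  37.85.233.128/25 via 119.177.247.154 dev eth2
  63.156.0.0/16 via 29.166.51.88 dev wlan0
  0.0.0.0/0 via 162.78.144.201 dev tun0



Longest prefix match for 149.128.113.136:
  /14 90.0.0.0: no
  /22 3.142.88.0: no
  /25 37.85.233.128: no
  /16 63.156.0.0: no
  /0 0.0.0.0: MATCH
Selected: next-hop 162.78.144.201 via tun0 (matched /0)


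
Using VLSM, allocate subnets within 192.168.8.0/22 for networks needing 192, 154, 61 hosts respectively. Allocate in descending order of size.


192 hosts -> /24 (254 usable): 192.168.8.0/24
154 hosts -> /24 (254 usable): 192.168.9.0/24
61 hosts -> /26 (62 usable): 192.168.10.0/26
Allocation: 192.168.8.0/24 (192 hosts, 254 usable); 192.168.9.0/24 (154 hosts, 254 usable); 192.168.10.0/26 (61 hosts, 62 usable)


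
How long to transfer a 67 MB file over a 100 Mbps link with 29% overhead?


Effective throughput = 100 * (1 - 29/100) = 71 Mbps
File size in Mb = 67 * 8 = 536 Mb
Time = 536 / 71
Time = 7.5493 seconds


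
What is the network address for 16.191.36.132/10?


IP:   00010000.10111111.00100100.10000100
Mask: 11111111.11000000.00000000.00000000
AND operation:
Net:  00010000.10000000.00000000.00000000
Network: 16.128.0.0/10


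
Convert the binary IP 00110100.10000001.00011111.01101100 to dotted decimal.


00110100 = 52
10000001 = 129
00011111 = 31
01101100 = 108
IP: 52.129.31.108


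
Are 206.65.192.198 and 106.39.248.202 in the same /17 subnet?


Mask: 255.255.128.0
206.65.192.198 AND mask = 206.65.128.0
106.39.248.202 AND mask = 106.39.128.0
No, different subnets (206.65.128.0 vs 106.39.128.0)


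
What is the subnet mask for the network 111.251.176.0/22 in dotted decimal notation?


/22 means 22 network bits, 10 host bits
Binary: 11111111111111111111110000000000
Mask: 255.255.252.0


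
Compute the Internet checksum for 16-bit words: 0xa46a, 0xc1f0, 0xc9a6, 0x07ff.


Sum all words (with carry folding):
+ 0xa46a = 0xa46a
+ 0xc1f0 = 0x665b
+ 0xc9a6 = 0x3002
+ 0x07ff = 0x3801
One's complement: ~0x3801
Checksum = 0xc7fe


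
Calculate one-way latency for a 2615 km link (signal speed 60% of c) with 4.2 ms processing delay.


Speed = 0.6 * 3e5 km/s = 180000 km/s
Propagation delay = 2615 / 180000 = 0.0145 s = 14.5278 ms
Processing delay = 4.2 ms
Total one-way latency = 18.7278 ms


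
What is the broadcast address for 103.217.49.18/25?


Network: 103.217.49.0/25
Host bits = 7
Set all host bits to 1:
Broadcast: 103.217.49.127


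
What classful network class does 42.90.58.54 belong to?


First octet: 42
Binary: 00101010
0xxxxxxx -> Class A (1-126)
Class A, default mask 255.0.0.0 (/8)


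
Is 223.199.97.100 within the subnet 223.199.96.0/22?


Subnet network: 223.199.96.0
Test IP AND mask: 223.199.96.0
Yes, 223.199.97.100 is in 223.199.96.0/22


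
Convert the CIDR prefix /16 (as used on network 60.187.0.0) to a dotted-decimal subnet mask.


/16 means 16 network bits, 16 host bits
Binary: 11111111111111110000000000000000
Mask: 255.255.0.0


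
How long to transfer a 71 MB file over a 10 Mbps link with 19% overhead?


Effective throughput = 10 * (1 - 19/100) = 8.1 Mbps
File size in Mb = 71 * 8 = 568 Mb
Time = 568 / 8.1
Time = 70.1235 seconds


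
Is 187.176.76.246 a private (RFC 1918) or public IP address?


RFC 1918 private ranges:
  10.0.0.0/8 (10.0.0.0 - 10.255.255.255)
  172.16.0.0/12 (172.16.0.0 - 172.31.255.255)
  192.168.0.0/16 (192.168.0.0 - 192.168.255.255)
Public (not in any RFC 1918 range)


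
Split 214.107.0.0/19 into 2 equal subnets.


New prefix = 19 + 1 = 20
Each subnet has 4096 addresses
  214.107.0.0/20
  214.107.16.0/20
Subnets: 214.107.0.0/20, 214.107.16.0/20


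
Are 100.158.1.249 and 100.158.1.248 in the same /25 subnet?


Mask: 255.255.255.128
100.158.1.249 AND mask = 100.158.1.128
100.158.1.248 AND mask = 100.158.1.128
Yes, same subnet (100.158.1.128)


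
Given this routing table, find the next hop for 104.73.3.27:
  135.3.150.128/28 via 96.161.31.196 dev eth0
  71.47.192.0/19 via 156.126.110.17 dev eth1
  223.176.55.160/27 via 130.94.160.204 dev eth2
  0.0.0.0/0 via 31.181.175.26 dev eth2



Longest prefix match for 104.73.3.27:
  /28 135.3.150.128: no
  /19 71.47.192.0: no
  /27 223.176.55.160: no
  /0 0.0.0.0: MATCH
Selected: next-hop 31.181.175.26 via eth2 (matched /0)


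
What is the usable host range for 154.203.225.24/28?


Network: 154.203.225.16
Broadcast: 154.203.225.31
First usable = network + 1
Last usable = broadcast - 1
Range: 154.203.225.17 to 154.203.225.30


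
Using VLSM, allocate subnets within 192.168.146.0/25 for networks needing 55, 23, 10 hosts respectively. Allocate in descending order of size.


55 hosts -> /26 (62 usable): 192.168.146.0/26
23 hosts -> /27 (30 usable): 192.168.146.64/27
10 hosts -> /28 (14 usable): 192.168.146.96/28
Allocation: 192.168.146.0/26 (55 hosts, 62 usable); 192.168.146.64/27 (23 hosts, 30 usable); 192.168.146.96/28 (10 hosts, 14 usable)


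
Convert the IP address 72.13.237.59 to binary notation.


72 = 01001000
13 = 00001101
237 = 11101101
59 = 00111011
Binary: 01001000.00001101.11101101.00111011


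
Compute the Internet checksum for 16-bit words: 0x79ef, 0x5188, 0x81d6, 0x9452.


Sum all words (with carry folding):
+ 0x79ef = 0x79ef
+ 0x5188 = 0xcb77
+ 0x81d6 = 0x4d4e
+ 0x9452 = 0xe1a0
One's complement: ~0xe1a0
Checksum = 0x1e5f


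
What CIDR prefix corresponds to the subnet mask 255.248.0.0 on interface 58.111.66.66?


Binary: 11111111.11111000.00000000.00000000
Count leading 1s
Prefix: /13


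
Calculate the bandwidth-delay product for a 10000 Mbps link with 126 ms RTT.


BDP = bandwidth * RTT
= 10000 Mbps * 126 ms
= 10000 * 1e6 * 126 / 1000 bits
= 1260000000 bits
= 157500000 bytes
= 153808.5938 KB
BDP = 1260000000 bits (157500000 bytes)


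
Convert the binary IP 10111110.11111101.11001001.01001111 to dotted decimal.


10111110 = 190
11111101 = 253
11001001 = 201
01001111 = 79
IP: 190.253.201.79


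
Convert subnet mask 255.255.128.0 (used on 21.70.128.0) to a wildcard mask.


Subnet mask: 255.255.128.0
Wildcard = 255.255.255.255 - subnet mask
255 - 255 = 0
255 - 255 = 0
255 - 128 = 127
255 - 0 = 255
Wildcard: 0.0.127.255


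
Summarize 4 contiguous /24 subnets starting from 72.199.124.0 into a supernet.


Original prefix: /24
Number of subnets: 4 = 2^2
New prefix = 24 - 2 = 22
Supernet: 72.199.124.0/22


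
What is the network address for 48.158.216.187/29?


IP:   00110000.10011110.11011000.10111011
Mask: 11111111.11111111.11111111.11111000
AND operation:
Net:  00110000.10011110.11011000.10111000
Network: 48.158.216.184/29


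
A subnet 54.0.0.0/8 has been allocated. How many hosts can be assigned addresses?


Host bits = 32 - 8 = 24
Total addresses = 2^24 = 16777216
Usable = total - 2 (network and broadcast)
Usable hosts: 16777214


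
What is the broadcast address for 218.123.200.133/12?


Network: 218.112.0.0/12
Host bits = 20
Set all host bits to 1:
Broadcast: 218.127.255.255


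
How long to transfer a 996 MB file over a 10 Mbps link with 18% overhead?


Effective throughput = 10 * (1 - 18/100) = 8.2 Mbps
File size in Mb = 996 * 8 = 7968 Mb
Time = 7968 / 8.2
Time = 971.7073 seconds


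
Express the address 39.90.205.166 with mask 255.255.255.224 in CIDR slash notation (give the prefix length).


Binary: 11111111.11111111.11111111.11100000
Count leading 1s
Prefix: /27


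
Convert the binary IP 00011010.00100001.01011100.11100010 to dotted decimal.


00011010 = 26
00100001 = 33
01011100 = 92
11100010 = 226
IP: 26.33.92.226


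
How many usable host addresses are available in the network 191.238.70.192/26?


Host bits = 32 - 26 = 6
Total addresses = 2^6 = 64
Usable = total - 2 (network and broadcast)
Usable hosts: 62


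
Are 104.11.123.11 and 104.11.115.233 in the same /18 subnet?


Mask: 255.255.192.0
104.11.123.11 AND mask = 104.11.64.0
104.11.115.233 AND mask = 104.11.64.0
Yes, same subnet (104.11.64.0)


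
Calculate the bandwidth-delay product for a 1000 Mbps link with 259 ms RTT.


BDP = bandwidth * RTT
= 1000 Mbps * 259 ms
= 1000 * 1e6 * 259 / 1000 bits
= 259000000 bits
= 32375000 bytes
= 31616.2109 KB
BDP = 259000000 bits (32375000 bytes)


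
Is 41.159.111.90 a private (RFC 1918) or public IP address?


RFC 1918 private ranges:
  10.0.0.0/8 (10.0.0.0 - 10.255.255.255)
  172.16.0.0/12 (172.16.0.0 - 172.31.255.255)
  192.168.0.0/16 (192.168.0.0 - 192.168.255.255)
Public (not in any RFC 1918 range)


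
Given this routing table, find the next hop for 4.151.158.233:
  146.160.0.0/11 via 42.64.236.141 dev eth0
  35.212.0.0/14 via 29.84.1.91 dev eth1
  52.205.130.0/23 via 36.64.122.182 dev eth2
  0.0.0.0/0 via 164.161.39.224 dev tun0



Longest prefix match for 4.151.158.233:
  /11 146.160.0.0: no
  /14 35.212.0.0: no
  /23 52.205.130.0: no
  /0 0.0.0.0: MATCH
Selected: next-hop 164.161.39.224 via tun0 (matched /0)


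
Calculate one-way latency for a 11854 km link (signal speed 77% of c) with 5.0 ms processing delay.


Speed = 0.77 * 3e5 km/s = 231000 km/s
Propagation delay = 11854 / 231000 = 0.0513 s = 51.316 ms
Processing delay = 5.0 ms
Total one-way latency = 56.316 ms


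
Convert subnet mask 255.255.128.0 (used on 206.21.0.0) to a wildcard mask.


Subnet mask: 255.255.128.0
Wildcard = 255.255.255.255 - subnet mask
255 - 255 = 0
255 - 255 = 0
255 - 128 = 127
255 - 0 = 255
Wildcard: 0.0.127.255


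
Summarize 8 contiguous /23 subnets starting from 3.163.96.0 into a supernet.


Original prefix: /23
Number of subnets: 8 = 2^3
New prefix = 23 - 3 = 20
Supernet: 3.163.96.0/20


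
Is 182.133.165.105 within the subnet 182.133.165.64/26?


Subnet network: 182.133.165.64
Test IP AND mask: 182.133.165.64
Yes, 182.133.165.105 is in 182.133.165.64/26


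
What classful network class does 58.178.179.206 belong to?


First octet: 58
Binary: 00111010
0xxxxxxx -> Class A (1-126)
Class A, default mask 255.0.0.0 (/8)


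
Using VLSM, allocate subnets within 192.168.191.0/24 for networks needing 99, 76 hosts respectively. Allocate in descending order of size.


99 hosts -> /25 (126 usable): 192.168.191.0/25
76 hosts -> /25 (126 usable): 192.168.191.128/25
Allocation: 192.168.191.0/25 (99 hosts, 126 usable); 192.168.191.128/25 (76 hosts, 126 usable)


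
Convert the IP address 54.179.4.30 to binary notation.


54 = 00110110
179 = 10110011
4 = 00000100
30 = 00011110
Binary: 00110110.10110011.00000100.00011110


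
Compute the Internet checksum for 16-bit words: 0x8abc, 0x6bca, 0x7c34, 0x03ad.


Sum all words (with carry folding):
+ 0x8abc = 0x8abc
+ 0x6bca = 0xf686
+ 0x7c34 = 0x72bb
+ 0x03ad = 0x7668
One's complement: ~0x7668
Checksum = 0x8997


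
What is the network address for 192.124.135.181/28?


IP:   11000000.01111100.10000111.10110101
Mask: 11111111.11111111.11111111.11110000
AND operation:
Net:  11000000.01111100.10000111.10110000
Network: 192.124.135.176/28


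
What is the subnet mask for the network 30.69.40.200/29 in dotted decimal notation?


/29 means 29 network bits, 3 host bits
Binary: 11111111111111111111111111111000
Mask: 255.255.255.248


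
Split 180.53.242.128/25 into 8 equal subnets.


New prefix = 25 + 3 = 28
Each subnet has 16 addresses
  180.53.242.128/28
  180.53.242.144/28
  180.53.242.160/28
  180.53.242.176/28
  180.53.242.192/28
  180.53.242.208/28
  180.53.242.224/28
  180.53.242.240/28
Subnets: 180.53.242.128/28, 180.53.242.144/28, 180.53.242.160/28, 180.53.242.176/28, 180.53.242.192/28, 180.53.242.208/28, 180.53.242.224/28, 180.53.242.240/28


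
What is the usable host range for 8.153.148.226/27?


Network: 8.153.148.224
Broadcast: 8.153.148.255
First usable = network + 1
Last usable = broadcast - 1
Range: 8.153.148.225 to 8.153.148.254


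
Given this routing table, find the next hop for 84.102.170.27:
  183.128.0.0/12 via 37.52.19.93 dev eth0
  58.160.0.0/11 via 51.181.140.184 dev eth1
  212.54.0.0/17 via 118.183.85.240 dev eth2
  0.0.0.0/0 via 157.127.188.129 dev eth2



Longest prefix match for 84.102.170.27:
  /12 183.128.0.0: no
  /11 58.160.0.0: no
  /17 212.54.0.0: no
  /0 0.0.0.0: MATCH
Selected: next-hop 157.127.188.129 via eth2 (matched /0)


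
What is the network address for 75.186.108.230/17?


IP:   01001011.10111010.01101100.11100110
Mask: 11111111.11111111.10000000.00000000
AND operation:
Net:  01001011.10111010.00000000.00000000
Network: 75.186.0.0/17


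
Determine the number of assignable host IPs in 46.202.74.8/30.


Host bits = 32 - 30 = 2
Total addresses = 2^2 = 4
Usable = total - 2 (network and broadcast)
Usable hosts: 2


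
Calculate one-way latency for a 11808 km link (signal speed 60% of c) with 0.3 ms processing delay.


Speed = 0.6 * 3e5 km/s = 180000 km/s
Propagation delay = 11808 / 180000 = 0.0656 s = 65.6 ms
Processing delay = 0.3 ms
Total one-way latency = 65.9 ms


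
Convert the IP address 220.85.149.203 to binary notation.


220 = 11011100
85 = 01010101
149 = 10010101
203 = 11001011
Binary: 11011100.01010101.10010101.11001011


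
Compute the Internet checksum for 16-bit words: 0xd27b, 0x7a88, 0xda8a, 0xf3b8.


Sum all words (with carry folding):
+ 0xd27b = 0xd27b
+ 0x7a88 = 0x4d04
+ 0xda8a = 0x278f
+ 0xf3b8 = 0x1b48
One's complement: ~0x1b48
Checksum = 0xe4b7


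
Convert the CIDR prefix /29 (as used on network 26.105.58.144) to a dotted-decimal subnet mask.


/29 means 29 network bits, 3 host bits
Binary: 11111111111111111111111111111000
Mask: 255.255.255.248


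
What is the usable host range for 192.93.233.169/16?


Network: 192.93.0.0
Broadcast: 192.93.255.255
First usable = network + 1
Last usable = broadcast - 1
Range: 192.93.0.1 to 192.93.255.254


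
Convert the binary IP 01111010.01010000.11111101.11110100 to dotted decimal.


01111010 = 122
01010000 = 80
11111101 = 253
11110100 = 244
IP: 122.80.253.244


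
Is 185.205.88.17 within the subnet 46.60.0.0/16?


Subnet network: 46.60.0.0
Test IP AND mask: 185.205.0.0
No, 185.205.88.17 is not in 46.60.0.0/16


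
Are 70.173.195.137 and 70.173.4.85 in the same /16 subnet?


Mask: 255.255.0.0
70.173.195.137 AND mask = 70.173.0.0
70.173.4.85 AND mask = 70.173.0.0
Yes, same subnet (70.173.0.0)


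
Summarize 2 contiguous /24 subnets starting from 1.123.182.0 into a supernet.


Original prefix: /24
Number of subnets: 2 = 2^1
New prefix = 24 - 1 = 23
Supernet: 1.123.182.0/23


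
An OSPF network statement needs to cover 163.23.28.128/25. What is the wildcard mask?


Subnet mask: 255.255.255.128
Wildcard = 255.255.255.255 - subnet mask
255 - 255 = 0
255 - 255 = 0
255 - 255 = 0
255 - 128 = 127
Wildcard: 0.0.0.127


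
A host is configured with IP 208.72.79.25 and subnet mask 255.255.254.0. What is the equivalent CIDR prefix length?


Binary: 11111111.11111111.11111110.00000000
Count leading 1s
Prefix: /23


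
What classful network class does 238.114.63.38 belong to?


First octet: 238
Binary: 11101110
1110xxxx -> Class D (224-239)
Class D (multicast), default mask N/A


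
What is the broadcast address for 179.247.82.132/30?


Network: 179.247.82.132/30
Host bits = 2
Set all host bits to 1:
Broadcast: 179.247.82.135


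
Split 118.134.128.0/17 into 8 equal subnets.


New prefix = 17 + 3 = 20
Each subnet has 4096 addresses
  118.134.128.0/20
  118.134.144.0/20
  118.134.160.0/20
  118.134.176.0/20
  118.134.192.0/20
  118.134.208.0/20
  118.134.224.0/20
  118.134.240.0/20
Subnets: 118.134.128.0/20, 118.134.144.0/20, 118.134.160.0/20, 118.134.176.0/20, 118.134.192.0/20, 118.134.208.0/20, 118.134.224.0/20, 118.134.240.0/20


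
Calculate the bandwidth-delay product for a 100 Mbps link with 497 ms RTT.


BDP = bandwidth * RTT
= 100 Mbps * 497 ms
= 100 * 1e6 * 497 / 1000 bits
= 49700000 bits
= 6212500 bytes
= 6066.8945 KB
BDP = 49700000 bits (6212500 bytes)


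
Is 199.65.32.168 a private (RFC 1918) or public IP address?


RFC 1918 private ranges:
  10.0.0.0/8 (10.0.0.0 - 10.255.255.255)
  172.16.0.0/12 (172.16.0.0 - 172.31.255.255)
  192.168.0.0/16 (192.168.0.0 - 192.168.255.255)
Public (not in any RFC 1918 range)


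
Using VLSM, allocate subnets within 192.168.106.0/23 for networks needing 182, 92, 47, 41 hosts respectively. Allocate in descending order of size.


182 hosts -> /24 (254 usable): 192.168.106.0/24
92 hosts -> /25 (126 usable): 192.168.107.0/25
47 hosts -> /26 (62 usable): 192.168.107.128/26
41 hosts -> /26 (62 usable): 192.168.107.192/26
Allocation: 192.168.106.0/24 (182 hosts, 254 usable); 192.168.107.0/25 (92 hosts, 126 usable); 192.168.107.128/26 (47 hosts, 62 usable); 192.168.107.192/26 (41 hosts, 62 usable)


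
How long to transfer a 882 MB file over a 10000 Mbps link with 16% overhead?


Effective throughput = 10000 * (1 - 16/100) = 8400 Mbps
File size in Mb = 882 * 8 = 7056 Mb
Time = 7056 / 8400
Time = 0.84 seconds


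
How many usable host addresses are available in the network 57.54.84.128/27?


Host bits = 32 - 27 = 5
Total addresses = 2^5 = 32
Usable = total - 2 (network and broadcast)
Usable hosts: 30


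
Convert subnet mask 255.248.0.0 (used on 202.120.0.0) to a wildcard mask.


Subnet mask: 255.248.0.0
Wildcard = 255.255.255.255 - subnet mask
255 - 255 = 0
255 - 248 = 7
255 - 0 = 255
255 - 0 = 255
Wildcard: 0.7.255.255


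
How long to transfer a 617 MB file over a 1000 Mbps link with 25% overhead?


Effective throughput = 1000 * (1 - 25/100) = 750 Mbps
File size in Mb = 617 * 8 = 4936 Mb
Time = 4936 / 750
Time = 6.5813 seconds


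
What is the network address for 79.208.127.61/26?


IP:   01001111.11010000.01111111.00111101
Mask: 11111111.11111111.11111111.11000000
AND operation:
Net:  01001111.11010000.01111111.00000000
Network: 79.208.127.0/26


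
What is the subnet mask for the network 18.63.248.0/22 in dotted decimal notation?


/22 means 22 network bits, 10 host bits
Binary: 11111111111111111111110000000000
Mask: 255.255.252.0


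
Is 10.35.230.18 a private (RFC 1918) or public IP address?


RFC 1918 private ranges:
  10.0.0.0/8 (10.0.0.0 - 10.255.255.255)
  172.16.0.0/12 (172.16.0.0 - 172.31.255.255)
  192.168.0.0/16 (192.168.0.0 - 192.168.255.255)
Private (in 10.0.0.0/8)


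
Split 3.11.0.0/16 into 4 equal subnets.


New prefix = 16 + 2 = 18
Each subnet has 16384 addresses
  3.11.0.0/18
  3.11.64.0/18
  3.11.128.0/18
  3.11.192.0/18
Subnets: 3.11.0.0/18, 3.11.64.0/18, 3.11.128.0/18, 3.11.192.0/18


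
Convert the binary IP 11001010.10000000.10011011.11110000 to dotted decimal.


11001010 = 202
10000000 = 128
10011011 = 155
11110000 = 240
IP: 202.128.155.240


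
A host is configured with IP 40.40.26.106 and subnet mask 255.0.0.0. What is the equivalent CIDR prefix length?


Binary: 11111111.00000000.00000000.00000000
Count leading 1s
Prefix: /8


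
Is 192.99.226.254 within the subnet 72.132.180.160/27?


Subnet network: 72.132.180.160
Test IP AND mask: 192.99.226.224
No, 192.99.226.254 is not in 72.132.180.160/27
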